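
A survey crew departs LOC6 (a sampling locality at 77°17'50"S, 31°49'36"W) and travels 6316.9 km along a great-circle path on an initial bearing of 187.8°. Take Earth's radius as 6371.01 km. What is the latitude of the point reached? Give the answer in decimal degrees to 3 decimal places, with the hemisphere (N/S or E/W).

LOC6: φ = -77.29722°, λ = -31.82667°
δ = d/R = 6316.9/6371.01 = 0.991507 rad
φ₂ = arcsin(sin φ₁ cos δ + cos φ₁ sin δ cos θ)
   = arcsin(-0.97552·0.54743 + 0.21989·0.83685·-0.99075) = -45.75364°
λ₂ = λ₁ + atan2(sin θ sin δ cos φ₁, cos δ − sin φ₁ sin φ₂) = 157.54120°

45.754°S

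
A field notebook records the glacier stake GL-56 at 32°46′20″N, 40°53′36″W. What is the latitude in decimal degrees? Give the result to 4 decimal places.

32.7722°N

32° + 46′/60 + 20″/3600 = 32 + 0.76667 + 0.00556 = 32.7722°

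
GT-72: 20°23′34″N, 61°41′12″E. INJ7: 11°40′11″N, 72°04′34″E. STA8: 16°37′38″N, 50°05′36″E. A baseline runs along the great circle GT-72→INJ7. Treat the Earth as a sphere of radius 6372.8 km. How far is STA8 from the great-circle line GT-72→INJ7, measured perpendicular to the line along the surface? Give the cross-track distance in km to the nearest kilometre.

GT-72: φ = +20.39278°, λ = +61.68667°
INJ7: φ = +11.66972°, λ = +72.07611°
STA8: φ = +16.62722°, λ = +50.09333°
δ₁₃ = central angle GT-72→STA8 = 0.202743 rad  (haversine)
θ₁₃ = bearing GT-72→STA8 = 253.003°,  θ₁₂ = bearing GT-72→INJ7 = 129.592°
dₓₜ = R·arcsin(sin δ₁₃ · sin(θ₁₃ − θ₁₂)) = 6372.8·arcsin(0.20136·sin(123.410°)) = 1076.261 km
|dₓₜ| = 1076.261 km

1076 km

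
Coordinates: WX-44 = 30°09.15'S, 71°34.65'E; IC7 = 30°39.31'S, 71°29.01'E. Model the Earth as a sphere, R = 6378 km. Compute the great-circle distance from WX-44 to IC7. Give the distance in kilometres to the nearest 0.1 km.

56.7 km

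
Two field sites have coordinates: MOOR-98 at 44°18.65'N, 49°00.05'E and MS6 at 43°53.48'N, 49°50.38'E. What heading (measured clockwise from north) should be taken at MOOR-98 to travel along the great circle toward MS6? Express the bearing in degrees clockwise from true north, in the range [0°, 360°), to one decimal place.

124.6°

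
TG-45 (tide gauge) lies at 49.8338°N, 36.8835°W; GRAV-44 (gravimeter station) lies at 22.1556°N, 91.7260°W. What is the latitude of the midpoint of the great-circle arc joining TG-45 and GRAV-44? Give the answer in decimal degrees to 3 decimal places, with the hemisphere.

Bx = cos φ₂ cos Δλ = 0.533309,  By = cos φ₂ sin Δλ = -0.757205
φₘ = atan2(sin φ₁ + sin φ₂, √((cos φ₁ + Bx)² + By²)) = 39.17461°
λₘ = λ₁ + atan2(By, cos φ₁ + Bx) = -69.60897°

39.175°N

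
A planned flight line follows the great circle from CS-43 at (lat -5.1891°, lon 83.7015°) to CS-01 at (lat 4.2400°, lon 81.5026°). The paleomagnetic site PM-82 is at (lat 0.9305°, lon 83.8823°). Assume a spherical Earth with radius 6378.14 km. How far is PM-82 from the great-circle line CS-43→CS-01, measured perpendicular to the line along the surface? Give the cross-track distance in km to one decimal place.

174.3 km

δ₁₃ = central angle CS-43→PM-82 = 0.106854 rad  (haversine)
θ₁₃ = bearing CS-43→PM-82 = 1.695°,  θ₁₂ = bearing CS-43→CS-01 = 346.848°
dₓₜ = R·arcsin(sin δ₁₃ · sin(θ₁₃ − θ₁₂)) = 6378.14·arcsin(0.10665·sin(-345.153°)) = 174.321 km
|dₓₜ| = 174.321 km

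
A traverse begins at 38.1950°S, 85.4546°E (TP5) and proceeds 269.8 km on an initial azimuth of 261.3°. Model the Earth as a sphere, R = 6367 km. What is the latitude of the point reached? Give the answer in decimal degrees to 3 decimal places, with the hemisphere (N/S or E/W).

δ = d/R = 269.8/6367 = 0.042375 rad
φ₂ = arcsin(sin φ₁ cos δ + cos φ₁ sin δ cos θ)
   = arcsin(-0.61834·0.99910 + 0.78591·0.04236·-0.15126) = -38.52241°
λ₂ = λ₁ + atan2(sin θ sin δ cos φ₁, cos δ − sin φ₁ sin φ₂) = 82.38648°

38.522°S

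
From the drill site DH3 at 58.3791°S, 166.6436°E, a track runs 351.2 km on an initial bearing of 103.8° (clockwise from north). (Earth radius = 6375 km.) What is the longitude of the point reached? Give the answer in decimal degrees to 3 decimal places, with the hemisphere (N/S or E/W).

δ = d/R = 351.2/6375 = 0.055090 rad
φ₂ = arcsin(sin φ₁ cos δ + cos φ₁ sin δ cos θ)
   = arcsin(-0.85154·0.99848 + 0.52430·0.05506·-0.23853) = -58.99586°
λ₂ = λ₁ + atan2(sin θ sin δ cos φ₁, cos δ − sin φ₁ sin φ₂) = 172.60225°

172.602°E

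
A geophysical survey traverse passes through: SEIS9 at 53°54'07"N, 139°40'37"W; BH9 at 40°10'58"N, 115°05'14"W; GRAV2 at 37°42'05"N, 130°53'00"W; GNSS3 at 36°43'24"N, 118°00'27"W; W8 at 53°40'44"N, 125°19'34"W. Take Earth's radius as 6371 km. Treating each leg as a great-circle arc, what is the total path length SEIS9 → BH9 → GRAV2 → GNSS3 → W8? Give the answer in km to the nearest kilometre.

6891 km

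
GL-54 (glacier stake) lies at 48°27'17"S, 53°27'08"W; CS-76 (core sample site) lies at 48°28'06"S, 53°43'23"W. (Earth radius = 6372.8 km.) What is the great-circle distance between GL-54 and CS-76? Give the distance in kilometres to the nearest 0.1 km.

20.0 km

GL-54: φ = -48.45472°, λ = -53.45222°
CS-76: φ = -48.46833°, λ = -53.72306°
Δφ = -0.0136°,  Δλ = -0.2708°
a = sin²(Δφ/2) + cos φ₁ cos φ₂ sin²(Δλ/2) = 0.000002
c = 2·arcsin(√a) = 0.003144 rad = 0.1801°
d = R·c = 6372.8 × 0.003144 = 20.0 km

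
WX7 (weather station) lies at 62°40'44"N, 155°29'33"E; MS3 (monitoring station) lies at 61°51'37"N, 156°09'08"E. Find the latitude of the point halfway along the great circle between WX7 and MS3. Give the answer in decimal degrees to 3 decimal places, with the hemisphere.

WX7: φ = +62.67889°, λ = +155.49250°
MS3: φ = +61.86028°, λ = +156.15222°
Bx = cos φ₂ cos Δλ = 0.471592,  By = cos φ₂ sin Δλ = 0.005430
φₘ = atan2(sin φ₁ + sin φ₂, √((cos φ₁ + Bx)² + By²)) = 62.26997°
λₘ = λ₁ + atan2(By, cos φ₁ + Bx) = 155.82684°

62.270°N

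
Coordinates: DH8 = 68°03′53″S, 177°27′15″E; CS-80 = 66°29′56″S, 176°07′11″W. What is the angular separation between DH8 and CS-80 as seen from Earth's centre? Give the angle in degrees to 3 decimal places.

2.932°

DH8: φ = -68.06472°, λ = +177.45417°
CS-80: φ = -66.49889°, λ = -176.11972°
Δφ = 1.5658°,  Δλ = 6.4261°
a = sin²(Δφ/2) + cos φ₁ cos φ₂ sin²(Δλ/2) = 0.000655
c = 2·arcsin(√a) = 0.051179 rad = 2.9323°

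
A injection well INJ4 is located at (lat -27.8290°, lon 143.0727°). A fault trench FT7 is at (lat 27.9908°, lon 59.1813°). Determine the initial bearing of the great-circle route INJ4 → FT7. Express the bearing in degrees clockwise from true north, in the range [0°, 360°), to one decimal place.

297.6°

Δλ = -83.8914°
y = sin Δλ · cos φ₂ = -0.878009
x = cos φ₁ sin φ₂ − sin φ₁ cos φ₂ cos Δλ = 0.458916
θ = atan2(y, x) = -62.4049° → 297.5951° (mod 360°)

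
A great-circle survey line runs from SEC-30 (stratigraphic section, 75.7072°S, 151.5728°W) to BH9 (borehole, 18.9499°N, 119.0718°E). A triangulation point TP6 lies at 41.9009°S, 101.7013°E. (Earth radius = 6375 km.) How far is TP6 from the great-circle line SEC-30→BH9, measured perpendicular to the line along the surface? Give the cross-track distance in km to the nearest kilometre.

2895 km

δ₁₃ = central angle SEC-30→TP6 = 0.934414 rad  (haversine)
θ₁₃ = bearing SEC-30→TP6 = 242.413°,  θ₁₂ = bearing SEC-30→BH9 = 275.465°
dₓₜ = R·arcsin(sin δ₁₃ · sin(θ₁₃ − θ₁₂)) = 6375·arcsin(0.80425·sin(-33.052°)) = -2894.820 km
|dₓₜ| = 2894.820 km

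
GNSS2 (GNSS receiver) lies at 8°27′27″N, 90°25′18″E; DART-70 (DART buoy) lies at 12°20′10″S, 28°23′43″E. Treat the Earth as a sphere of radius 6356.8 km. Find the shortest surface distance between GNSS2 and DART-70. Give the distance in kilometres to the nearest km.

7217 km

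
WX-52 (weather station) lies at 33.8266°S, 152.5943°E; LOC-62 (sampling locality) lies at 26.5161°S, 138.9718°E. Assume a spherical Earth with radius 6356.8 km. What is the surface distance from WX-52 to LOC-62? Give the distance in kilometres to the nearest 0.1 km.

Δφ = 7.3105°,  Δλ = -13.6225°
a = sin²(Δφ/2) + cos φ₁ cos φ₂ sin²(Δλ/2) = 0.014520
c = 2·arcsin(√a) = 0.241585 rad = 13.8418°
d = R·c = 6356.8 × 0.241585 = 1535.7 km

1535.7 km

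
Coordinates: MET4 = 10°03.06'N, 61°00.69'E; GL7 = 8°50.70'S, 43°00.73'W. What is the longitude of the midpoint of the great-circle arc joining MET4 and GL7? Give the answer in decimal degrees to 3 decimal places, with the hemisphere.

8.871°E

MET4: φ = +10.05100°, λ = +61.01150°
GL7: φ = -8.84500°, λ = -43.01217°
Bx = cos φ₂ cos Δλ = -0.239441,  By = cos φ₂ sin Δλ = -0.958658
φₘ = atan2(sin φ₁ + sin φ₂, √((cos φ₁ + Bx)² + By²)) = 0.97963°
λₘ = λ₁ + atan2(By, cos φ₁ + Bx) = 8.87117°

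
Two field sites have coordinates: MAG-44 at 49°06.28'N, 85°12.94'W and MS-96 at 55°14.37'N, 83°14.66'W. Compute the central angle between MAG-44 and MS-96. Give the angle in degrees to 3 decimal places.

MAG-44: φ = +49.10467°, λ = -85.21567°
MS-96: φ = +55.23950°, λ = -83.24433°
Δφ = 6.1348°,  Δλ = 1.9713°
a = sin²(Δφ/2) + cos φ₁ cos φ₂ sin²(Δλ/2) = 0.002974
c = 2·arcsin(√a) = 0.109121 rad = 6.2522°

6.252°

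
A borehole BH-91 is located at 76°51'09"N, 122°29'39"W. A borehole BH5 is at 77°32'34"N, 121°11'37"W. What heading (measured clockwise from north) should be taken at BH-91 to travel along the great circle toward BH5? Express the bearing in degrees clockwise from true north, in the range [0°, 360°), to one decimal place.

22.0°

BH-91: φ = +76.85250°, λ = -122.49417°
BH5: φ = +77.54278°, λ = -121.19361°
Δλ = 1.3006°
y = sin Δλ · cos φ₂ = 0.004896
x = cos φ₁ sin φ₂ − sin φ₁ cos φ₂ cos Δλ = 0.012101
θ = atan2(y, x) = 22.0272° → 22.0272° (mod 360°)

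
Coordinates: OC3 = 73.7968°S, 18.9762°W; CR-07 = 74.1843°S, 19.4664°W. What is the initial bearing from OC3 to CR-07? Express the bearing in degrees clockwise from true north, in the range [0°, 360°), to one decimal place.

Δλ = -0.4902°
y = sin Δλ · cos φ₂ = -0.002332
x = cos φ₁ sin φ₂ − sin φ₁ cos φ₂ cos Δλ = -0.006773
θ = atan2(y, x) = -161.0020° → 198.9980° (mod 360°)

199.0°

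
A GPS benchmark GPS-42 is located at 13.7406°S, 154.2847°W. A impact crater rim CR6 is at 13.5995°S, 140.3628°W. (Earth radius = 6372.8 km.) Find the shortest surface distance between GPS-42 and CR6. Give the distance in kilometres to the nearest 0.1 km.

1504.5 km

Δφ = 0.1411°,  Δλ = 13.9219°
a = sin²(Δφ/2) + cos φ₁ cos φ₂ sin²(Δλ/2) = 0.013869
c = 2·arcsin(√a) = 0.236080 rad = 13.5264°
d = R·c = 6372.8 × 0.236080 = 1504.5 km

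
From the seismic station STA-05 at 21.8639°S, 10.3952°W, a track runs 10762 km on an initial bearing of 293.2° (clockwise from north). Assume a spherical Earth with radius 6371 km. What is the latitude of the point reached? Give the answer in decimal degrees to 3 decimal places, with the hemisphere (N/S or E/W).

δ = d/R = 10762/6371 = 1.689217 rad
φ₂ = arcsin(sin φ₁ cos δ + cos φ₁ sin δ cos θ)
   = arcsin(-0.37240·-0.11814 + 0.92807·0.99300·0.39394) = 24.01920°
λ₂ = λ₁ + atan2(sin θ sin δ cos φ₁, cos δ − sin φ₁ sin φ₂) = -98.13443°

24.019°N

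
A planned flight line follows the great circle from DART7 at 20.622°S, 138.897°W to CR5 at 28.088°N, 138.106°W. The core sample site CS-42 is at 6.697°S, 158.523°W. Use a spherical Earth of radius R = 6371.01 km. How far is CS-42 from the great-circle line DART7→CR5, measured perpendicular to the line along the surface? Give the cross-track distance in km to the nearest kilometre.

2191 km

δ₁₃ = central angle DART7→CS-42 = 0.411279 rad  (haversine)
θ₁₃ = bearing DART7→CS-42 = 303.444°,  θ₁₂ = bearing DART7→CR5 = 0.929°
dₓₜ = R·arcsin(sin δ₁₃ · sin(θ₁₃ − θ₁₂)) = 6371.01·arcsin(0.39978·sin(302.516°)) = -2190.673 km
|dₓₜ| = 2190.673 km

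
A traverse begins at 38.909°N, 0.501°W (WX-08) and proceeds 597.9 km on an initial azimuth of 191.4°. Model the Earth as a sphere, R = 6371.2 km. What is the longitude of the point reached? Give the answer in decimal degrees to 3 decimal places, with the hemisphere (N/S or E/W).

1.776°W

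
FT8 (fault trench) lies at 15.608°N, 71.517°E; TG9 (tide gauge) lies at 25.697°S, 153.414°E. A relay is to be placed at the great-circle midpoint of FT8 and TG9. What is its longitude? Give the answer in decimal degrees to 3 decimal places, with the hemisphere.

110.812°E

Bx = cos φ₂ cos Δλ = 0.127013,  By = cos φ₂ sin Δλ = 0.892103
φₘ = atan2(sin φ₁ + sin φ₂, √((cos φ₁ + Bx)² + By²)) = -6.66313°
λₘ = λ₁ + atan2(By, cos φ₁ + Bx) = 110.81184°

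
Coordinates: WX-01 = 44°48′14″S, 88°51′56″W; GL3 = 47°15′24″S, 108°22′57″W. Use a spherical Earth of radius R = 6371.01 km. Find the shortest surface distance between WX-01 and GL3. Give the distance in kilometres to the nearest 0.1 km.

1527.0 km

WX-01: φ = -44.80389°, λ = -88.86556°
GL3: φ = -47.25667°, λ = -108.38250°
Δφ = -2.4528°,  Δλ = -19.5169°
a = sin²(Δφ/2) + cos φ₁ cos φ₂ sin²(Δλ/2) = 0.014293
c = 2·arcsin(√a) = 0.239678 rad = 13.7325°
d = R·c = 6371.01 × 0.239678 = 1527.0 km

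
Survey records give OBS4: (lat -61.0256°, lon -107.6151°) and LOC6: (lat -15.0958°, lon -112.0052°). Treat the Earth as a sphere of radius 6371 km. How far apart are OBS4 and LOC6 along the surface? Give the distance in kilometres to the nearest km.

5119 km

Δφ = 45.9298°,  Δλ = -4.3901°
a = sin²(Δφ/2) + cos φ₁ cos φ₂ sin²(Δλ/2) = 0.152917
c = 2·arcsin(√a) = 0.803534 rad = 46.0391°
d = R·c = 6371 × 0.803534 = 5119.3 km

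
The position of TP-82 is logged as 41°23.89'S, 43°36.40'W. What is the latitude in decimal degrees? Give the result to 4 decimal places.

41.3982°S

41° + 23.89′/60 = 41 + 0.39817 = 41.3982°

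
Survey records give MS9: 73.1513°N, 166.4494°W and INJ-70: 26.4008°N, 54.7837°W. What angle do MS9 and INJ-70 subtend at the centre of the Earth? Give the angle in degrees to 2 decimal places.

70.75°

Δφ = -46.7505°,  Δλ = 111.6657°
a = sin²(Δφ/2) + cos φ₁ cos φ₂ sin²(Δλ/2) = 0.335144
c = 2·arcsin(√a) = 1.234797 rad = 70.7487°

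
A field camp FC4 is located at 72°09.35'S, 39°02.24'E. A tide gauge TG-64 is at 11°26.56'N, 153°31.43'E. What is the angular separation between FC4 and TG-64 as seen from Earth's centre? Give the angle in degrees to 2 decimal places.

FC4: φ = -72.15583°, λ = +39.03733°
TG-64: φ = +11.44267°, λ = +153.52383°
Δφ = 83.5985°,  Δλ = 114.4865°
a = sin²(Δφ/2) + cos φ₁ cos φ₂ sin²(Δλ/2) = 0.656664
c = 2·arcsin(√a) = 1.889491 rad = 108.2599°

108.26°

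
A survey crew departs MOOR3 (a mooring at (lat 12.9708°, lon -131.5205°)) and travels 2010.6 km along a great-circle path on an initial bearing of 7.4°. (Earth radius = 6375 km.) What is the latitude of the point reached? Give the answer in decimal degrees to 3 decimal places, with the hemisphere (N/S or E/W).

30.873°N

δ = d/R = 2010.6/6375 = 0.315388 rad
φ₂ = arcsin(sin φ₁ cos δ + cos φ₁ sin δ cos θ)
   = arcsin(0.22445·0.95068 + 0.97448·0.31019·0.99167) = 30.87301°
λ₂ = λ₁ + atan2(sin θ sin δ cos φ₁, cos δ − sin φ₁ sin φ₂) = -128.85266°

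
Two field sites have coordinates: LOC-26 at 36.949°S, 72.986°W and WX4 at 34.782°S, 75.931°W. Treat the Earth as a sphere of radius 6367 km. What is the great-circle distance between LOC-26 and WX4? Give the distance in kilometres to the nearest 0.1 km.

358.2 km

Δφ = 2.1670°,  Δλ = -2.9450°
a = sin²(Δφ/2) + cos φ₁ cos φ₂ sin²(Δλ/2) = 0.000791
c = 2·arcsin(√a) = 0.056257 rad = 3.2233°
d = R·c = 6367 × 0.056257 = 358.2 km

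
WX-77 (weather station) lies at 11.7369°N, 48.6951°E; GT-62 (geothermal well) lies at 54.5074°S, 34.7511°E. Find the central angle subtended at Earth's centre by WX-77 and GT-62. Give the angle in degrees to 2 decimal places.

Δφ = -66.2443°,  Δλ = -13.9440°
a = sin²(Δφ/2) + cos φ₁ cos φ₂ sin²(Δλ/2) = 0.306957
c = 2·arcsin(√a) = 1.174411 rad = 67.2888°

67.29°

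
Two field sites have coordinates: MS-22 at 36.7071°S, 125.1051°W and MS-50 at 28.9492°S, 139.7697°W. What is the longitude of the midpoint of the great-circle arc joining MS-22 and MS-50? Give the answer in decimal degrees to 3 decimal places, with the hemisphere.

Bx = cos φ₂ cos Δλ = 0.846544,  By = cos φ₂ sin Δλ = -0.221528
φₘ = atan2(sin φ₁ + sin φ₂, √((cos φ₁ + Bx)² + By²)) = -33.04241°
λₘ = λ₁ + atan2(By, cos φ₁ + Bx) = -132.75990°

132.760°W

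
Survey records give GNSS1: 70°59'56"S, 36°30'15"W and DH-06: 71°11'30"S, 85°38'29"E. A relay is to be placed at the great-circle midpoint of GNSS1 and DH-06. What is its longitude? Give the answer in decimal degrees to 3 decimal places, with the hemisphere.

GNSS1: φ = -70.99889°, λ = -36.50417°
DH-06: φ = -71.19167°, λ = +85.64139°
Bx = cos φ₂ cos Δλ = -0.171542,  By = cos φ₂ sin Δλ = 0.272979
φₘ = atan2(sin φ₁ + sin φ₂, √((cos φ₁ + Bx)² + By²)) = -80.59392°
λₘ = λ₁ + atan2(By, cos φ₁ + Bx) = 24.05934°

24.059°E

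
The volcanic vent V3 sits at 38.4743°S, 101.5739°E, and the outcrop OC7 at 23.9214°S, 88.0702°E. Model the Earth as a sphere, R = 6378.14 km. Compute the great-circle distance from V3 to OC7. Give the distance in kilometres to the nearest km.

2063 km

Δφ = 14.5529°,  Δλ = -13.5037°
a = sin²(Δφ/2) + cos φ₁ cos φ₂ sin²(Δλ/2) = 0.025934
c = 2·arcsin(√a) = 0.323489 rad = 18.5346°
d = R·c = 6378.14 × 0.323489 = 2063.3 km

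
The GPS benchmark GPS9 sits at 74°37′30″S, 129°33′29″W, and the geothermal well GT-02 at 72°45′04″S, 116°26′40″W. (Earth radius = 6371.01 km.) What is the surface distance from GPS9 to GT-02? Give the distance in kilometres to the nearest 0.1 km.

458.2 km

GPS9: φ = -74.62500°, λ = -129.55806°
GT-02: φ = -72.75111°, λ = -116.44444°
Δφ = 1.8739°,  Δλ = 13.1136°
a = sin²(Δφ/2) + cos φ₁ cos φ₂ sin²(Δλ/2) = 0.001292
c = 2·arcsin(√a) = 0.071918 rad = 4.1206°
d = R·c = 6371.01 × 0.071918 = 458.2 km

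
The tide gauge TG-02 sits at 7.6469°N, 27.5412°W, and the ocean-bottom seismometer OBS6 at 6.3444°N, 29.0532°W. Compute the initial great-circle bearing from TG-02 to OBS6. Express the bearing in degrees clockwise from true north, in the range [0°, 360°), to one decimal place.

Δλ = -1.5120°
y = sin Δλ · cos φ₂ = -0.026225
x = cos φ₁ sin φ₂ − sin φ₁ cos φ₂ cos Δλ = -0.022685
θ = atan2(y, x) = -130.8605° → 229.1395° (mod 360°)

229.1°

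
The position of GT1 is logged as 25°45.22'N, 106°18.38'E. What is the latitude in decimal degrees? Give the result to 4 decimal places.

25.7537°N

25° + 45.22′/60 = 25 + 0.75367 = 25.7537°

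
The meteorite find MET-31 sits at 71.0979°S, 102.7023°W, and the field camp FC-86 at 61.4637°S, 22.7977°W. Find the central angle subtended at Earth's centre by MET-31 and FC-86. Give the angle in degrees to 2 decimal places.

Δφ = 9.6342°,  Δλ = 79.9046°
a = sin²(Δφ/2) + cos φ₁ cos φ₂ sin²(Δλ/2) = 0.070867
c = 2·arcsin(√a) = 0.538914 rad = 30.8775°

30.88°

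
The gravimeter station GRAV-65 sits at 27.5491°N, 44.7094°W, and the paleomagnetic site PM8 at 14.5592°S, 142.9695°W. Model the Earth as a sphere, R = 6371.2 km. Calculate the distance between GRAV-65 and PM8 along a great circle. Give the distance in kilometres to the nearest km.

11549 km

Δφ = -42.1083°,  Δλ = -98.2601°
a = sin²(Δφ/2) + cos φ₁ cos φ₂ sin²(Δλ/2) = 0.619776
c = 2·arcsin(√a) = 1.812701 rad = 103.8601°
d = R·c = 6371.2 × 1.812701 = 11549.1 km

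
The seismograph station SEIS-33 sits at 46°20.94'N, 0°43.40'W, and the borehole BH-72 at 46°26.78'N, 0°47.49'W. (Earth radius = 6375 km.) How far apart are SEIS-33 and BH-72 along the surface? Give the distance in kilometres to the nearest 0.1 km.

SEIS-33: φ = +46.34900°, λ = -0.72333°
BH-72: φ = +46.44633°, λ = -0.79150°
Δφ = 0.0973°,  Δλ = -0.0682°
a = sin²(Δφ/2) + cos φ₁ cos φ₂ sin²(Δλ/2) = 0.000001
c = 2·arcsin(√a) = 0.001887 rad = 0.1081°
d = R·c = 6375 × 0.001887 = 12.0 km

12.0 km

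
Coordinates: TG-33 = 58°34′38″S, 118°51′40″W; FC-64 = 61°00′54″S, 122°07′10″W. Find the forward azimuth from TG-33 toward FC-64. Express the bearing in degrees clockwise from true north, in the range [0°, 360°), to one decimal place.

TG-33: φ = -58.57722°, λ = -118.86111°
FC-64: φ = -61.01500°, λ = -122.11944°
Δλ = -3.2583°
y = sin Δλ · cos φ₂ = -0.027543
x = cos φ₁ sin φ₂ − sin φ₁ cos φ₂ cos Δλ = -0.043203
θ = atan2(y, x) = -147.4818° → 212.5182° (mod 360°)

212.5°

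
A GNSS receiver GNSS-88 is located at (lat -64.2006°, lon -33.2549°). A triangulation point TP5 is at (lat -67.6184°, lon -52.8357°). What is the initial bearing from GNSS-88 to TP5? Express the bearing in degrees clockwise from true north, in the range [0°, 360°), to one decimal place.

238.1°

Δλ = -19.5808°
y = sin Δλ · cos φ₂ = -0.127611
x = cos φ₁ sin φ₂ − sin φ₁ cos φ₂ cos Δλ = -0.079442
θ = atan2(y, x) = -121.9036° → 238.0964° (mod 360°)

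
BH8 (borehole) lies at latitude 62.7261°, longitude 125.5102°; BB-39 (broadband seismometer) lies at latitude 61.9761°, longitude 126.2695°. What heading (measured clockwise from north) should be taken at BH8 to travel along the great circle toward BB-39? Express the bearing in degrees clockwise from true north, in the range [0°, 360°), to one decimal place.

154.5°

Δλ = 0.7593°
y = sin Δλ · cos φ₂ = 0.006226
x = cos φ₁ sin φ₂ − sin φ₁ cos φ₂ cos Δλ = -0.013053
θ = atan2(y, x) = 154.4988° → 154.4988° (mod 360°)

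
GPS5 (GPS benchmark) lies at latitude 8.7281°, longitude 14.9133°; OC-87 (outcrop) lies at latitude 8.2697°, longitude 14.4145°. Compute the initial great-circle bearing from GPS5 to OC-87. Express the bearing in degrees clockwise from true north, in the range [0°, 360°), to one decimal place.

227.1°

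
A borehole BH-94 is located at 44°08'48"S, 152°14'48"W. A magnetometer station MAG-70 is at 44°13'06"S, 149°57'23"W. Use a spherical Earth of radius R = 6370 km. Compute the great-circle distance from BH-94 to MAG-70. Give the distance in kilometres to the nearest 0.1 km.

BH-94: φ = -44.14667°, λ = -152.24667°
MAG-70: φ = -44.21833°, λ = -149.95639°
Δφ = -0.0717°,  Δλ = 2.2903°
a = sin²(Δφ/2) + cos φ₁ cos φ₂ sin²(Δλ/2) = 0.000206
c = 2·arcsin(√a) = 0.028692 rad = 1.6439°
d = R·c = 6370 × 0.028692 = 182.8 km

182.8 km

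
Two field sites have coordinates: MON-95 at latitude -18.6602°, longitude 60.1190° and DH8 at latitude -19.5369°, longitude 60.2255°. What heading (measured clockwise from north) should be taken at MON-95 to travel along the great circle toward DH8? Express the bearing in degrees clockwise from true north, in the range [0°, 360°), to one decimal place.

Δλ = 0.1065°
y = sin Δλ · cos φ₂ = 0.001752
x = cos φ₁ sin φ₂ − sin φ₁ cos φ₂ cos Δλ = -0.015301
θ = atan2(y, x) = 173.4689° → 173.4689° (mod 360°)

173.5°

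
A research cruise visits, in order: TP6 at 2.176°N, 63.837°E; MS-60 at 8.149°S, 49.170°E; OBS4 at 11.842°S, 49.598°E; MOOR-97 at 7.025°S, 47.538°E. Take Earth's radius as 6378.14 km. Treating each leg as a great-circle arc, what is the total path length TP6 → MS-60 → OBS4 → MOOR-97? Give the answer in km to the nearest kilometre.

2989 km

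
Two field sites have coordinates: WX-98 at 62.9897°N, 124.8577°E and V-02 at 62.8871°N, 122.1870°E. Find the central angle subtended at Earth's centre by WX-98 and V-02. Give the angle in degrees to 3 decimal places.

Δφ = -0.1026°,  Δλ = -2.6707°
a = sin²(Δφ/2) + cos φ₁ cos φ₂ sin²(Δλ/2) = 0.000113
c = 2·arcsin(√a) = 0.021280 rad = 1.2193°

1.219°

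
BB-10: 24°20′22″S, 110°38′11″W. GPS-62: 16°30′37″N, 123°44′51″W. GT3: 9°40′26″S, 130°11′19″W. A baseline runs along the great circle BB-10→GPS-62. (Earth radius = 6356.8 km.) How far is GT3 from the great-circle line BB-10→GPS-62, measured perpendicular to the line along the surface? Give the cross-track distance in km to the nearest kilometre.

1534 km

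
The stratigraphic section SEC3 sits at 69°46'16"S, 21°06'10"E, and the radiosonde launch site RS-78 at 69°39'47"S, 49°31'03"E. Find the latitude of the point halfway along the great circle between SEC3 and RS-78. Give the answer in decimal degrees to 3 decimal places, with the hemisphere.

70.289°S

SEC3: φ = -69.77111°, λ = +21.10278°
RS-78: φ = -69.66306°, λ = +49.51750°
Bx = cos φ₂ cos Δλ = 0.305671,  By = cos φ₂ sin Δλ = 0.165377
φₘ = atan2(sin φ₁ + sin φ₂, √((cos φ₁ + Bx)² + By²)) = -70.28899°
λₘ = λ₁ + atan2(By, cos φ₁ + Bx) = 35.34715°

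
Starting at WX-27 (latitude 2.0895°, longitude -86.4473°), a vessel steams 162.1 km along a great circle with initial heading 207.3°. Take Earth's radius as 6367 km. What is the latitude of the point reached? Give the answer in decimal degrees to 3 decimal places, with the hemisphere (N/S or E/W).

0.793°N

δ = d/R = 162.1/6367 = 0.025459 rad
φ₂ = arcsin(sin φ₁ cos δ + cos φ₁ sin δ cos θ)
   = arcsin(0.03646·0.99968 + 0.99934·0.02546·-0.88862) = 0.79315°
λ₂ = λ₁ + atan2(sin θ sin δ cos φ₁, cos δ − sin φ₁ sin φ₂) = -87.11635°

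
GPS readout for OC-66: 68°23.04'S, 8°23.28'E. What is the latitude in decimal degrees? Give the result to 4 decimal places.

68° + 23.04′/60 = 68 + 0.38400 = 68.3840°

68.3840°S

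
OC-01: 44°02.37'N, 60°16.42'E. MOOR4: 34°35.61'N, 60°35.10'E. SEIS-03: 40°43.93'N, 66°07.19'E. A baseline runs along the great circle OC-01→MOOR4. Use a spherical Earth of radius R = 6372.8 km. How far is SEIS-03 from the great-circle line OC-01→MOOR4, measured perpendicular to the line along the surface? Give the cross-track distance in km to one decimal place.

OC-01: φ = +44.03950°, λ = +60.27367°
MOOR4: φ = +34.59350°, λ = +60.58500°
SEIS-03: φ = +40.73217°, λ = +66.11983°
δ₁₃ = central angle OC-01→SEIS-03 = 0.094890 rad  (haversine)
θ₁₃ = bearing OC-01→SEIS-03 = 125.449°,  θ₁₂ = bearing OC-01→MOOR4 = 178.439°
dₓₜ = R·arcsin(sin δ₁₃ · sin(θ₁₃ − θ₁₂)) = 6372.8·arcsin(0.09475·sin(-52.990°)) = -482.619 km
|dₓₜ| = 482.619 km

482.6 km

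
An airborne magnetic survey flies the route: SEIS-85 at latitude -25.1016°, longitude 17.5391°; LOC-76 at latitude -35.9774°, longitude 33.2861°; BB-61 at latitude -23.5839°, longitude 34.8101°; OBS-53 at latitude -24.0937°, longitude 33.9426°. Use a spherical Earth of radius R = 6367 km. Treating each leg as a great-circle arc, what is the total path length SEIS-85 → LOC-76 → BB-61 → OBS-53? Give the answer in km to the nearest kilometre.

3417 km

SEIS-85→LOC-76: c = 0.302699 rad, d = 1927.29 km
LOC-76→BB-61: c = 0.217526 rad, d = 1384.99 km
BB-61→OBS-53: c = 0.016461 rad, d = 104.81 km
Total = 1927.29 + 1384.99 + 104.81 = 3417.08 km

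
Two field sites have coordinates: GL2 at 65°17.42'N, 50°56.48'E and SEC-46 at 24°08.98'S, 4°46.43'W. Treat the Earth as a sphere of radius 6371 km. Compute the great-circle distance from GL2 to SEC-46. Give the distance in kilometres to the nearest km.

GL2: φ = +65.29033°, λ = +50.94133°
SEC-46: φ = -24.14967°, λ = -4.77383°
Δφ = -89.4400°,  Δλ = -55.7152°
a = sin²(Δφ/2) + cos φ₁ cos φ₂ sin²(Δλ/2) = 0.578398
c = 2·arcsin(√a) = 1.728242 rad = 99.0210°
d = R·c = 6371 × 1.728242 = 11010.6 km

11011 km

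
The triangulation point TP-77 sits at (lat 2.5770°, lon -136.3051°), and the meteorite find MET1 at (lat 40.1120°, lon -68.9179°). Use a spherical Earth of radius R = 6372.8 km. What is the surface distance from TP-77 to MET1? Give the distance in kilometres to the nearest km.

7916 km

Δφ = 37.5350°,  Δλ = 67.3872°
a = sin²(Δφ/2) + cos φ₁ cos φ₂ sin²(Δλ/2) = 0.338634
c = 2·arcsin(√a) = 1.242181 rad = 71.1717°
d = R·c = 6372.8 × 1.242181 = 7916.2 km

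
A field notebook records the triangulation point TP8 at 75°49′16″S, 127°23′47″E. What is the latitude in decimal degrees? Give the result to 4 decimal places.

75° + 49′/60 + 16″/3600 = 75 + 0.81667 + 0.00444 = 75.8211°

75.8211°S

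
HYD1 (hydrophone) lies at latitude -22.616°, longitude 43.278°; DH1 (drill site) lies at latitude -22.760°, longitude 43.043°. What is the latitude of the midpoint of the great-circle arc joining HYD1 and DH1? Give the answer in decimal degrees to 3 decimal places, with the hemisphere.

Bx = cos φ₂ cos Δλ = 0.922126,  By = cos φ₂ sin Δλ = -0.003782
φₘ = atan2(sin φ₁ + sin φ₂, √((cos φ₁ + Bx)² + By²)) = -22.68804°
λₘ = λ₁ + atan2(By, cos φ₁ + Bx) = 43.16056°

22.688°S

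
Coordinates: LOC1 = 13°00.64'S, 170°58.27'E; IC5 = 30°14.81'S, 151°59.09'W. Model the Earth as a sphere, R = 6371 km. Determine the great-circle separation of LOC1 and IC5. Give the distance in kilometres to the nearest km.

4254 km

LOC1: φ = -13.01067°, λ = +170.97117°
IC5: φ = -30.24683°, λ = -151.98483°
Δφ = -17.2362°,  Δλ = 37.0440°
a = sin²(Δφ/2) + cos φ₁ cos φ₂ sin²(Δλ/2) = 0.107392
c = 2·arcsin(√a) = 0.667751 rad = 38.2593°
d = R·c = 6371 × 0.667751 = 4254.2 km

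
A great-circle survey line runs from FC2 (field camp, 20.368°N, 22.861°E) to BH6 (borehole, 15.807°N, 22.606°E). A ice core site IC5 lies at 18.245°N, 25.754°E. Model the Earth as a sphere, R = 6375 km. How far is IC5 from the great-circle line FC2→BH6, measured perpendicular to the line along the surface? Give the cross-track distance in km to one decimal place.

317.8 km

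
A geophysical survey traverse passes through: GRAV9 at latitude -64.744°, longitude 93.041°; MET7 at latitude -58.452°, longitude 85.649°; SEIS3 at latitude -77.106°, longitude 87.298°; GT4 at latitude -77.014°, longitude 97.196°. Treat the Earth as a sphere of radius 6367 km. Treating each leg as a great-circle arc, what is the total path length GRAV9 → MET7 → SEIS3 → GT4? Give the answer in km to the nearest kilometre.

GRAV9→MET7: c = 0.125614 rad, d = 799.78 km
MET7→SEIS3: c = 0.325725 rad, d = 2073.89 km
SEIS3→GT4: c = 0.038672 rad, d = 246.22 km
Total = 799.78 + 2073.89 + 246.22 = 3119.90 km

3120 km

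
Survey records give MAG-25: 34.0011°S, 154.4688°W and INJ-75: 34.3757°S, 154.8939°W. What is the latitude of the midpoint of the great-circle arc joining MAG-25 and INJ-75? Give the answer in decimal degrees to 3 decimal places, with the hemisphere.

Bx = cos φ₂ cos Δλ = 0.825330,  By = cos φ₂ sin Δλ = -0.006124
φₘ = atan2(sin φ₁ + sin φ₂, √((cos φ₁ + Bx)² + By²)) = -34.18858°
λₘ = λ₁ + atan2(By, cos φ₁ + Bx) = -154.68088°

34.189°S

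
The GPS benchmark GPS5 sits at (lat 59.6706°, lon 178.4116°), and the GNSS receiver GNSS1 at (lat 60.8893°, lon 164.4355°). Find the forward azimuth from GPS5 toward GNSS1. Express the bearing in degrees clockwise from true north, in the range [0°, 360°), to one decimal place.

286.0°

Δλ = -13.9761°
y = sin Δλ · cos φ₂ = -0.117498
x = cos φ₁ sin φ₂ − sin φ₁ cos φ₂ cos Δλ = 0.033700
θ = atan2(y, x) = -73.9965° → 286.0035° (mod 360°)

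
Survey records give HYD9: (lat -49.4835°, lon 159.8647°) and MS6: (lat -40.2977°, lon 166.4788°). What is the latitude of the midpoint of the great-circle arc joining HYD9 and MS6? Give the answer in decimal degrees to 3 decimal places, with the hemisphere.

44.938°S

Bx = cos φ₂ cos Δλ = 0.757618,  By = cos φ₂ sin Δλ = 0.087848
φₘ = atan2(sin φ₁ + sin φ₂, √((cos φ₁ + Bx)² + By²)) = -44.93804°
λₘ = λ₁ + atan2(By, cos φ₁ + Bx) = 163.43670°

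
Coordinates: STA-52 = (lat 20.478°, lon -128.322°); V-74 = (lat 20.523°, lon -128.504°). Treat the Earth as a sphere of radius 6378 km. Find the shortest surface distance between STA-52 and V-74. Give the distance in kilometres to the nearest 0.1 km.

19.6 km

Δφ = 0.0450°,  Δλ = -0.1820°
a = sin²(Δφ/2) + cos φ₁ cos φ₂ sin²(Δλ/2) = 0.000002
c = 2·arcsin(√a) = 0.003077 rad = 0.1763°
d = R·c = 6378 × 0.003077 = 19.6 km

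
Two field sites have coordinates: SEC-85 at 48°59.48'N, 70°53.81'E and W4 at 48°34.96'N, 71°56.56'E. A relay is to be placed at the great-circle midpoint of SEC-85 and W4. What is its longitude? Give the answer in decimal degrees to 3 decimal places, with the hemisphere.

SEC-85: φ = +48.99133°, λ = +70.89683°
W4: φ = +48.58267°, λ = +71.94267°
Bx = cos φ₂ cos Δλ = 0.661429,  By = cos φ₂ sin Δλ = 0.012075
φₘ = atan2(sin φ₁ + sin φ₂, √((cos φ₁ + Bx)² + By²)) = 48.78818°
λₘ = λ₁ + atan2(By, cos φ₁ + Bx) = 71.42188°

71.422°E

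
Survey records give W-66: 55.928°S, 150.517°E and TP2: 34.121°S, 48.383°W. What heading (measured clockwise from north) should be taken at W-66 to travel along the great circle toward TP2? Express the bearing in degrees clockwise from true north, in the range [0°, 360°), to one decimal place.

164.4°

Δλ = 161.1000°
y = sin Δλ · cos φ₂ = 0.268157
x = cos φ₁ sin φ₂ − sin φ₁ cos φ₂ cos Δλ = -0.963028
θ = atan2(y, x) = 164.4401° → 164.4401° (mod 360°)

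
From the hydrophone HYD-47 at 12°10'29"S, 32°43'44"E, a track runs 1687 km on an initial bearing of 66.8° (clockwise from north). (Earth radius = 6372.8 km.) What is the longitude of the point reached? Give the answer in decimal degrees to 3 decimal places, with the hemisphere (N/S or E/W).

HYD-47: φ = -12.17472°, λ = +32.72889°
δ = d/R = 1687/6372.8 = 0.264719 rad
φ₂ = arcsin(sin φ₁ cos δ + cos φ₁ sin δ cos θ)
   = arcsin(-0.21089·0.96517 + 0.97751·0.26164·0.39394) = -5.90016°
λ₂ = λ₁ + atan2(sin θ sin δ cos φ₁, cos δ − sin φ₁ sin φ₂) = 46.71941°

46.719°E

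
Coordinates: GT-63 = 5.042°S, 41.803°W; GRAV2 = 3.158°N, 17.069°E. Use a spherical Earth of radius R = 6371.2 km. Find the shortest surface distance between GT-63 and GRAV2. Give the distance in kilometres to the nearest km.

6603 km

Δφ = 8.2000°,  Δλ = 58.8720°
a = sin²(Δφ/2) + cos φ₁ cos φ₂ sin²(Δλ/2) = 0.245336
c = 2·arcsin(√a) = 1.036393 rad = 59.3809°
d = R·c = 6371.2 × 1.036393 = 6603.1 km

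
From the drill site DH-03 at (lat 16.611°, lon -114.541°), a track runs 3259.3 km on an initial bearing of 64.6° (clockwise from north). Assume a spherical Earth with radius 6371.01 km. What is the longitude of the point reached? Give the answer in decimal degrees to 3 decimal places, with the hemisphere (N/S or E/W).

δ = d/R = 3259.3/6371.01 = 0.511583 rad
φ₂ = arcsin(sin φ₁ cos δ + cos φ₁ sin δ cos θ)
   = arcsin(0.28587·0.87197 + 0.95827·0.48956·0.42894) = 26.77562°
λ₂ = λ₁ + atan2(sin θ sin δ cos φ₁, cos δ − sin φ₁ sin φ₂) = -84.84833°

84.848°W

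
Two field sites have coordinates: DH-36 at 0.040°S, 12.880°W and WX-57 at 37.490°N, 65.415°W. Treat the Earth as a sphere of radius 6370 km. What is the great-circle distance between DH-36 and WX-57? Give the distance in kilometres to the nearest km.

6801 km

Δφ = 37.5300°,  Δλ = -52.5350°
a = sin²(Δφ/2) + cos φ₁ cos φ₂ sin²(Δλ/2) = 0.258891
c = 2·arcsin(√a) = 1.067612 rad = 61.1696°
d = R·c = 6370 × 1.067612 = 6800.7 km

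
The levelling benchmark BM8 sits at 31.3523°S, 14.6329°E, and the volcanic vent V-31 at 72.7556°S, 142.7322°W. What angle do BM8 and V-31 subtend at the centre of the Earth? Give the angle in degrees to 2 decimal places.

74.74°

Δφ = -41.4033°,  Δλ = -157.3651°
a = sin²(Δφ/2) + cos φ₁ cos φ₂ sin²(Δλ/2) = 0.368376
c = 2·arcsin(√a) = 1.304409 rad = 74.7371°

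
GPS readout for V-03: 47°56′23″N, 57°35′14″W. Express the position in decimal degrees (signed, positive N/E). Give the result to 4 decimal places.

+47.9397°, -57.5872°

lat: 47.9397° N → +47.9397°
lon: 57.5872° W → -57.5872°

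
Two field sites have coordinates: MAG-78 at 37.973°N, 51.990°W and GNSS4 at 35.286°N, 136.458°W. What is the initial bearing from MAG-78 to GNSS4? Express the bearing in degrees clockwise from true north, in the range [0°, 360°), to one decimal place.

296.6°

Δλ = -84.4680°
y = sin Δλ · cos φ₂ = -0.812477
x = cos φ₁ sin φ₂ − sin φ₁ cos φ₂ cos Δλ = 0.406951
θ = atan2(y, x) = -63.3948° → 296.6052° (mod 360°)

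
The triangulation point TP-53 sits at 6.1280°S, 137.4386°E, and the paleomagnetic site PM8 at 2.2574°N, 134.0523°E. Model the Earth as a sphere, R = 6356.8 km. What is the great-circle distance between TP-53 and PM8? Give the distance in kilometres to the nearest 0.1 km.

1003.1 km

Δφ = 8.3854°,  Δλ = -3.3863°
a = sin²(Δφ/2) + cos φ₁ cos φ₂ sin²(Δλ/2) = 0.006213
c = 2·arcsin(√a) = 0.157804 rad = 9.0415°
d = R·c = 6356.8 × 0.157804 = 1003.1 km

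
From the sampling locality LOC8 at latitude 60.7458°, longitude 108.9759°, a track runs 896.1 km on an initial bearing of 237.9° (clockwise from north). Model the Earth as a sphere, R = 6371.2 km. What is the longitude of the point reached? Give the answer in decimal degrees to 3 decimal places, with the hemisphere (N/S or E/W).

96.767°E

δ = d/R = 896.1/6371.2 = 0.140649 rad
φ₂ = arcsin(sin φ₁ cos δ + cos φ₁ sin δ cos θ)
   = arcsin(0.87246·0.99013 + 0.48869·0.14019·-0.53140) = 55.83672°
λ₂ = λ₁ + atan2(sin θ sin δ cos φ₁, cos δ − sin φ₁ sin φ₂) = 96.76714°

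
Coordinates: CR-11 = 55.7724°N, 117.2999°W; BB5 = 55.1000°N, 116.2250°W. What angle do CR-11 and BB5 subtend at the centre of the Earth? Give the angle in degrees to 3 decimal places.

0.908°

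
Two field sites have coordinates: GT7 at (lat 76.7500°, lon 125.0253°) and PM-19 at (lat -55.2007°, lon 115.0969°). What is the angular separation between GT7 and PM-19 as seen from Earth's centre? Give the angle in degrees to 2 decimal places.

132.10°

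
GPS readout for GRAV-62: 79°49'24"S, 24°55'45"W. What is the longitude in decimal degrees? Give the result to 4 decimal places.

24° + 55′/60 + 45″/3600 = 24 + 0.91667 + 0.01250 = 24.9292°

24.9292°W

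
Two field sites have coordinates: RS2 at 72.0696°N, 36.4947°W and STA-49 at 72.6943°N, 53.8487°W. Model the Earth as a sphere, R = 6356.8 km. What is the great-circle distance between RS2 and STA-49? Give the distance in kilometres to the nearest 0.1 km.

584.8 km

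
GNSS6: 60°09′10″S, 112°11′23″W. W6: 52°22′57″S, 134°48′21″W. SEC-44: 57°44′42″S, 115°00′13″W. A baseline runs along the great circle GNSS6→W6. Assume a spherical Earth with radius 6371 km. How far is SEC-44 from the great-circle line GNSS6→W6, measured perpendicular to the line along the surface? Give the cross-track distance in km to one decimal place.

182.7 km

GNSS6: φ = -60.15278°, λ = -112.18972°
W6: φ = -52.38250°, λ = -134.80583°
SEC-44: φ = -57.74500°, λ = -115.00361°
δ₁₃ = central angle GNSS6→SEC-44 = 0.049058 rad  (haversine)
θ₁₃ = bearing GNSS6→SEC-44 = 327.706°,  θ₁₂ = bearing GNSS6→W6 = 291.927°
dₓₜ = R·arcsin(sin δ₁₃ · sin(θ₁₃ − θ₁₂)) = 6371·arcsin(0.04904·sin(35.778°)) = 182.685 km
|dₓₜ| = 182.685 km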